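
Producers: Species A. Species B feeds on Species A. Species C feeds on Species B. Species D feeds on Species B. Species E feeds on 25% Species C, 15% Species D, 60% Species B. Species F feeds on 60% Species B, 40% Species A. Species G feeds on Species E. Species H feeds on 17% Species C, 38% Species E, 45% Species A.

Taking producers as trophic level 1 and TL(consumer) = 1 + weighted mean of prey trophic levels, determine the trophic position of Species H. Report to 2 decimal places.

3.25

Species B: 1 + 1 = 2
Species C: 1 + 2 = 3
Species D: 1 + 2 = 3
Species E: 1 + (0.25×3 + 0.15×3 + 0.6×2) = 3.4
Species F: 1 + (0.6×2 + 0.4×1) = 2.6
Species G: 1 + 3.4 = 4.4
Species H: 1 + (0.17×3 + 0.38×3.4 + 0.45×1) = 3.252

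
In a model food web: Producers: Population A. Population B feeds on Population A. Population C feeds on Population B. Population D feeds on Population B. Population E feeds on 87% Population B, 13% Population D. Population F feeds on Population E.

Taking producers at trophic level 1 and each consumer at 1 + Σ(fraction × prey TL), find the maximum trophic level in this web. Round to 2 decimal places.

Population B: 1 + 1 = 2
Population C: 1 + 2 = 3
Population D: 1 + 2 = 3
Population E: 1 + (0.87×2 + 0.13×3) = 3.13
Population F: 1 + 3.13 = 4.13

4.13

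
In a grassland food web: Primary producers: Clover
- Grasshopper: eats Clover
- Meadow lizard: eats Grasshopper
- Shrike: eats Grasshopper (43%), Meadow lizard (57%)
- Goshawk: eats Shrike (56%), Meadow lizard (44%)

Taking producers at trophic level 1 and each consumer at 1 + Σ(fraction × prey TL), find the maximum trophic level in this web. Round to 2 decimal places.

4.32

Grasshopper: 1 + 1 = 2
Meadow lizard: 1 + 2 = 3
Shrike: 1 + (0.43×2 + 0.57×3) = 3.57
Goshawk: 1 + (0.56×3.57 + 0.44×3) = 4.3192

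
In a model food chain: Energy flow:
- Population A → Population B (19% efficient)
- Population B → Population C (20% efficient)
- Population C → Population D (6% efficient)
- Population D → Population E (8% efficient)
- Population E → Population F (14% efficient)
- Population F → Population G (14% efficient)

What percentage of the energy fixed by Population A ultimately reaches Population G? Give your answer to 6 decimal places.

0.000358%

Product of link efficiencies: 0.19 × 0.2 × 0.06 × 0.08 × 0.14 × 0.14 = 0.00000357504
As a percentage: 0.00000357504 × 100 = 0.000358%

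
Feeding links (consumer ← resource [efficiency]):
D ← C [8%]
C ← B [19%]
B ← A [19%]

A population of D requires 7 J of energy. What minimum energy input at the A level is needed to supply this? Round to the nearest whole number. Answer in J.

2424 J

Cumulative transfer efficiency: 0.19 × 0.19 × 0.08 = 0.002888
A energy = 7 / 0.002888 = 2424 J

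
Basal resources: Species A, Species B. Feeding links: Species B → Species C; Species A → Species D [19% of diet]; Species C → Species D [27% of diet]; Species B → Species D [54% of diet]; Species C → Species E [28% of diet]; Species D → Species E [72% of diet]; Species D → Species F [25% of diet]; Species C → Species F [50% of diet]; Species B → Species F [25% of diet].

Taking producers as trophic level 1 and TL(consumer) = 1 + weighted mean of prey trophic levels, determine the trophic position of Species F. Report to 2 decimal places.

2.82

Species C: 1 + 1 = 2
Species D: 1 + (0.19×1 + 0.27×2 + 0.54×1) = 2.27
Species E: 1 + (0.28×2 + 0.72×2.27) = 3.1944
Species F: 1 + (0.25×2.27 + 0.5×2 + 0.25×1) = 2.8175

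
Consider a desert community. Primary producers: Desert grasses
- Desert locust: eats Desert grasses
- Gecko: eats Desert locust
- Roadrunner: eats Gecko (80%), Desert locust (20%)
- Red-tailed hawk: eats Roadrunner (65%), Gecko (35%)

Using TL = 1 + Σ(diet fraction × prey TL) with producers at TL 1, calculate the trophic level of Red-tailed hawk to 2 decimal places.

4.52

Desert locust: 1 + 1 = 2
Gecko: 1 + 2 = 3
Roadrunner: 1 + (0.8×3 + 0.2×2) = 3.8
Red-tailed hawk: 1 + (0.65×3.8 + 0.35×3) = 4.52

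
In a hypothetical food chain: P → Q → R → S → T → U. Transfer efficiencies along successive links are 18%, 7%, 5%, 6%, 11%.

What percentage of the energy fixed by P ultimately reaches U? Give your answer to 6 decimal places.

0.000416%

Product of link efficiencies: 0.18 × 0.07 × 0.05 × 0.06 × 0.11 = 0.000004158
As a percentage: 0.000004158 × 100 = 0.000416%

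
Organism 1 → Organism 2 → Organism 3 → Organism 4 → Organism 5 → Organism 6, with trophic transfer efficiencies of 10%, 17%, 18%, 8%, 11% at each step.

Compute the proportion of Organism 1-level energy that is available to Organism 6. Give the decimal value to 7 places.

0.0000269

Product of link efficiencies: 0.1 × 0.17 × 0.18 × 0.08 × 0.11 = 0.000026928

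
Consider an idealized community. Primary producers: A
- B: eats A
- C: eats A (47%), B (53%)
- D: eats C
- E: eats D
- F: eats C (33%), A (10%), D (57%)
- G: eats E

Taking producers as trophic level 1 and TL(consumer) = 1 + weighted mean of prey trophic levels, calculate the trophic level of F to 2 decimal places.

3.95

B: 1 + 1 = 2
C: 1 + (0.47×1 + 0.53×2) = 2.53
D: 1 + 2.53 = 3.53
E: 1 + 3.53 = 4.53
F: 1 + (0.33×2.53 + 0.1×1 + 0.57×3.53) = 3.947
G: 1 + 4.53 = 5.53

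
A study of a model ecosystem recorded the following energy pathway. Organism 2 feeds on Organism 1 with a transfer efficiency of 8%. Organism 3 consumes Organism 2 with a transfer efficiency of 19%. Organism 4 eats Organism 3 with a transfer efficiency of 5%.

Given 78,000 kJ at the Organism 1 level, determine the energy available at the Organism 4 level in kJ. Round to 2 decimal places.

59.28 kJ

Organism 2: 78000 × 0.08 = 6240 kJ
Organism 3: 6240 × 0.19 = 1185.6 kJ
Organism 4: 1185.6 × 0.05 = 59.28 kJ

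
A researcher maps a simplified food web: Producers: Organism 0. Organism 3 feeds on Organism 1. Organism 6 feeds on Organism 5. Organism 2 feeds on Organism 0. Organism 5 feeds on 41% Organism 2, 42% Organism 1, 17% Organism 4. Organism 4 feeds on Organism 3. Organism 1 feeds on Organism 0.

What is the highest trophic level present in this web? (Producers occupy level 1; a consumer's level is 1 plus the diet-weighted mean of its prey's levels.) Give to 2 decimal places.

Organism 1: 1 + 1 = 2
Organism 2: 1 + 1 = 2
Organism 3: 1 + 2 = 3
Organism 4: 1 + 3 = 4
Organism 5: 1 + (0.41×2 + 0.42×2 + 0.17×4) = 3.34
Organism 6: 1 + 3.34 = 4.34

4.34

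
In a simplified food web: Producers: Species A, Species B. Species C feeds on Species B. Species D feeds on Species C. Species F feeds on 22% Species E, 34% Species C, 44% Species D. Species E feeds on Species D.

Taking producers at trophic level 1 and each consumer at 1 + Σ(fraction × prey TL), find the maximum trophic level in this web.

Species C: 1 + 1 = 2
Species D: 1 + 2 = 3
Species E: 1 + 3 = 4
Species F: 1 + (0.22×4 + 0.34×2 + 0.44×3) = 3.88

4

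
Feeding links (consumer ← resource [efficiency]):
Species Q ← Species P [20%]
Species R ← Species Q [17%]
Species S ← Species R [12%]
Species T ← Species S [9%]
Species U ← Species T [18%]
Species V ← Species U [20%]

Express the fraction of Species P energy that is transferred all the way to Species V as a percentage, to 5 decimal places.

Product of link efficiencies: 0.2 × 0.17 × 0.12 × 0.09 × 0.18 × 0.2 = 0.0000132192
As a percentage: 0.0000132192 × 100 = 0.00132%

0.00132%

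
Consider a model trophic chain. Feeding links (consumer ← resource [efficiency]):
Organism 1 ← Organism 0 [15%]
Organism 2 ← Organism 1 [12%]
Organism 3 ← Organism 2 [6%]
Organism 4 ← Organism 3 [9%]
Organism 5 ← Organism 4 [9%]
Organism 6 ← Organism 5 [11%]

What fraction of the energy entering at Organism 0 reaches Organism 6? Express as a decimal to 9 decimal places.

0.000000962

Product of link efficiencies: 0.15 × 0.12 × 0.06 × 0.09 × 0.09 × 0.11 = 0.00000096228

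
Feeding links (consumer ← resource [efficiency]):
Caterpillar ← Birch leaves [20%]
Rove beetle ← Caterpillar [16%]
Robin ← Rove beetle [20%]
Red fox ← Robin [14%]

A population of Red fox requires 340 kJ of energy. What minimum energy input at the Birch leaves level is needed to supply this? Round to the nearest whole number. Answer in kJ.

Cumulative transfer efficiency: 0.2 × 0.16 × 0.2 × 0.14 = 0.000896
Birch leaves energy = 340 / 0.000896 = 379464 kJ

379464 kJ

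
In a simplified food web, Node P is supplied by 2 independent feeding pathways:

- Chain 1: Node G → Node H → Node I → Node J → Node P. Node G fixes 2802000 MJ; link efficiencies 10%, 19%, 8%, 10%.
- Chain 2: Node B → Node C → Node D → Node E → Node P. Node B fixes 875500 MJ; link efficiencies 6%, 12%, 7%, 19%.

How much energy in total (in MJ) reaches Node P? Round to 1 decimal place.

509.7 MJ

Chain 1: 2802000 × 0.1 × 0.19 × 0.08 × 0.1 = 425.904 MJ
Chain 2: 875500 × 0.06 × 0.12 × 0.07 × 0.19 = 83.83788 MJ
Total at Node P: 425.904 + 83.83788 = 509.74188 MJ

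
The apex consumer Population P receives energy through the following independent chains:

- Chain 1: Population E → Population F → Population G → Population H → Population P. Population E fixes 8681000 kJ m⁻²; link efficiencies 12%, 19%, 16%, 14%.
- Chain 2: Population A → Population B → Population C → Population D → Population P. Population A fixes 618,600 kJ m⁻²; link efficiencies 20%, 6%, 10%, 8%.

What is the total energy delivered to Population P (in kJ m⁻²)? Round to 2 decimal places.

Chain 1: 8681000 × 0.12 × 0.19 × 0.16 × 0.14 = 4433.56032 kJ m⁻²
Chain 2: 618600 × 0.2 × 0.06 × 0.1 × 0.08 = 59.3856 kJ m⁻²
Total at Population P: 4433.56032 + 59.3856 = 4492.94592 kJ m⁻²

4492.95 kJ m⁻²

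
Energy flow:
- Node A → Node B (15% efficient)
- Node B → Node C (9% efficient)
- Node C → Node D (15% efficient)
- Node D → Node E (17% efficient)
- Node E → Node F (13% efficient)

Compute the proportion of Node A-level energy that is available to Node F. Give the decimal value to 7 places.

Product of link efficiencies: 0.15 × 0.09 × 0.15 × 0.17 × 0.13 = 0.0000447525

0.0000448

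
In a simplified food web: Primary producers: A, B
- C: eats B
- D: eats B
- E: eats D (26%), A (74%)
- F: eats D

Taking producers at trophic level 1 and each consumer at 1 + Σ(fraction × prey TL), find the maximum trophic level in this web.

3

C: 1 + 1 = 2
D: 1 + 1 = 2
E: 1 + (0.26×2 + 0.74×1) = 2.26
F: 1 + 2 = 3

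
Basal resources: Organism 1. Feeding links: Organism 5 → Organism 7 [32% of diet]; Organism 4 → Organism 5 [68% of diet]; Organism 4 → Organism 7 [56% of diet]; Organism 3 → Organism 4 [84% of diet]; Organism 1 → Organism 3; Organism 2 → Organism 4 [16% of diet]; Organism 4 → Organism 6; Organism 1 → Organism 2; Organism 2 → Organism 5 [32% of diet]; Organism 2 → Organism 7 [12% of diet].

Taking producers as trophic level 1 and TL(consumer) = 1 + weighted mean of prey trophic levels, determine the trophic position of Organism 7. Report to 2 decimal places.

4.10

Organism 2: 1 + 1 = 2
Organism 3: 1 + 1 = 2
Organism 4: 1 + (0.16×2 + 0.84×2) = 3
Organism 5: 1 + (0.68×3 + 0.32×2) = 3.68
Organism 6: 1 + 3 = 4
Organism 7: 1 + (0.56×3 + 0.12×2 + 0.32×3.68) = 4.0976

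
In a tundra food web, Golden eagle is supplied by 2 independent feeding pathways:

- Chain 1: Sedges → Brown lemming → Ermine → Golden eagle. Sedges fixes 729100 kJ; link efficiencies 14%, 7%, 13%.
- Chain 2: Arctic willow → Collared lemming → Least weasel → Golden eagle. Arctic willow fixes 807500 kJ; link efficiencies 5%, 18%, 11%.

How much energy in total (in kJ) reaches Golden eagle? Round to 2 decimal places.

1728.30 kJ

Chain 1: 729100 × 0.14 × 0.07 × 0.13 = 928.8734 kJ
Chain 2: 807500 × 0.05 × 0.18 × 0.11 = 799.425 kJ
Total at Golden eagle: 928.8734 + 799.425 = 1728.2984 kJ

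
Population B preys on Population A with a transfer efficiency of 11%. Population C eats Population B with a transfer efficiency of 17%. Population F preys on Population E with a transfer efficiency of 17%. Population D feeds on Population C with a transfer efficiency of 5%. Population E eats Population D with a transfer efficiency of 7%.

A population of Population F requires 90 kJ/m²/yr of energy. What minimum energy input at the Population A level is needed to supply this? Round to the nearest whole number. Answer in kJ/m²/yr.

8088797 kJ/m²/yr

Cumulative transfer efficiency: 0.11 × 0.17 × 0.05 × 0.07 × 0.17 = 0.0000111265
Population A energy = 90 / 0.0000111265 = 8088797 kJ/m²/yr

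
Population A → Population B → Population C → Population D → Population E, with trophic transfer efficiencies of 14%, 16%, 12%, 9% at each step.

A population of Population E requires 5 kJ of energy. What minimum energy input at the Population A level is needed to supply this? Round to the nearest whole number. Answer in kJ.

Cumulative transfer efficiency: 0.14 × 0.16 × 0.12 × 0.09 = 0.00024192
Population A energy = 5 / 0.00024192 = 20668 kJ

20668 kJ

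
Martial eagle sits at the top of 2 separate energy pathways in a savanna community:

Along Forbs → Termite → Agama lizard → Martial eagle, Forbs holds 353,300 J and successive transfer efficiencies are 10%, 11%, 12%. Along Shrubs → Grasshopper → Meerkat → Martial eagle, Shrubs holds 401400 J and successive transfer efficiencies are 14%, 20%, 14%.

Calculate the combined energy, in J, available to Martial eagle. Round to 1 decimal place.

Via Forbs: 353300 × 0.1 × 0.11 × 0.12 = 466.356 J
Via Shrubs: 401400 × 0.14 × 0.2 × 0.14 = 1573.488 J
Total at Martial eagle: 466.356 + 1573.488 = 2039.844 J

2039.8 J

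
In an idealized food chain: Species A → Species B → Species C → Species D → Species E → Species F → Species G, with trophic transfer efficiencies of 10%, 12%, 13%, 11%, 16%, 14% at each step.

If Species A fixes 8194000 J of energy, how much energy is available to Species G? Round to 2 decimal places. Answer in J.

Species B: 8194000 × 0.1 = 819400 J
Species C: 819400 × 0.12 = 98328 J
Species D: 98328 × 0.13 = 12782.64 J
Species E: 12782.64 × 0.11 = 1406.0904 J
Species F: 1406.0904 × 0.16 = 224.974464 J
Species G: 224.974464 × 0.14 = 31.49642496 J

31.50 J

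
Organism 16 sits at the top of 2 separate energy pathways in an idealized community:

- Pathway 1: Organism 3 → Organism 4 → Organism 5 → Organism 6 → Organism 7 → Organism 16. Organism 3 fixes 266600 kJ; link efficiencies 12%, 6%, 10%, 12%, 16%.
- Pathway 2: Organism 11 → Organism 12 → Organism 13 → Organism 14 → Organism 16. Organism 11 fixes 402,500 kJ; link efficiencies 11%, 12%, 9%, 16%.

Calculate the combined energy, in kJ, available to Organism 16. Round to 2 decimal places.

Pathway 1: 266600 × 0.12 × 0.06 × 0.1 × 0.12 × 0.16 = 3.6854784 kJ
Pathway 2: 402500 × 0.11 × 0.12 × 0.09 × 0.16 = 76.5072 kJ
Total at Organism 16: 3.6854784 + 76.5072 = 80.1926784 kJ

80.19 kJ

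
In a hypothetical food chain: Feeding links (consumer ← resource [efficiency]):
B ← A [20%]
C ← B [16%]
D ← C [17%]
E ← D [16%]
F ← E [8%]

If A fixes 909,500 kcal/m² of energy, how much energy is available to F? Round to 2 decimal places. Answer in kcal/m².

63.33 kcal/m²

B: 909500 × 0.2 = 181900 kcal/m²
C: 181900 × 0.16 = 29104 kcal/m²
D: 29104 × 0.17 = 4947.68 kcal/m²
E: 4947.68 × 0.16 = 791.6288 kcal/m²
F: 791.6288 × 0.08 = 63.330304 kcal/m²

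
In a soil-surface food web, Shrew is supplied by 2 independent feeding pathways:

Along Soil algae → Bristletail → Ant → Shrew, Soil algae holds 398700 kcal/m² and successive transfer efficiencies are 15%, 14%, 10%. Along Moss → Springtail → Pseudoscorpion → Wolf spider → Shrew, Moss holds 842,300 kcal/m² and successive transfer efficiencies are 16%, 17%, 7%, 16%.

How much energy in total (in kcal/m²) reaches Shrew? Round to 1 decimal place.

1093.9 kcal/m²

Via Soil algae: 398700 × 0.15 × 0.14 × 0.1 = 837.27 kcal/m²
Via Moss: 842300 × 0.16 × 0.17 × 0.07 × 0.16 = 256.598272 kcal/m²
Total at Shrew: 837.27 + 256.598272 = 1093.868272 kcal/m²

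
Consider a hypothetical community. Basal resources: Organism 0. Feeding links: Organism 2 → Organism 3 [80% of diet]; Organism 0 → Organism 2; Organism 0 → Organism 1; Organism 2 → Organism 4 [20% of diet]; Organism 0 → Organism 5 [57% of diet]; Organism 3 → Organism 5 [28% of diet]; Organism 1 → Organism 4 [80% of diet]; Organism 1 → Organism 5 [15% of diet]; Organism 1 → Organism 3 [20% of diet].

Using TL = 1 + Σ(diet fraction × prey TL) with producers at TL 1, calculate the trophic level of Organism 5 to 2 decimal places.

Organism 1: 1 + 1 = 2
Organism 2: 1 + 1 = 2
Organism 3: 1 + (0.8×2 + 0.2×2) = 3
Organism 4: 1 + (0.8×2 + 0.2×2) = 3
Organism 5: 1 + (0.57×1 + 0.28×3 + 0.15×2) = 2.71

2.71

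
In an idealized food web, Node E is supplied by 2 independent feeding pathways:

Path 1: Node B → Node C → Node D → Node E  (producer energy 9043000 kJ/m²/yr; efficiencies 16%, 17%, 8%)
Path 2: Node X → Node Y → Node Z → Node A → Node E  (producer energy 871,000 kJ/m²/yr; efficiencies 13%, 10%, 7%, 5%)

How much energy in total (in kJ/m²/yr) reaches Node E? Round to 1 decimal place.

Path 1: 9043000 × 0.16 × 0.17 × 0.08 = 19677.568 kJ/m²/yr
Path 2: 871000 × 0.13 × 0.1 × 0.07 × 0.05 = 39.6305 kJ/m²/yr
Total at Node E: 19677.568 + 39.6305 = 19717.1985 kJ/m²/yr

19717.2 kJ/m²/yr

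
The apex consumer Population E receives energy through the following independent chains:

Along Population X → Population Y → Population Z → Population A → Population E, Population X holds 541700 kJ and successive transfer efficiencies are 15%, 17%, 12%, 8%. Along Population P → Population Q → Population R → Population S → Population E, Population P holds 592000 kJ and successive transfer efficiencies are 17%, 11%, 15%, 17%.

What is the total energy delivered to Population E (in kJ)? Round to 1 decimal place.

Via Population X: 541700 × 0.15 × 0.17 × 0.12 × 0.08 = 132.60816 kJ
Via Population P: 592000 × 0.17 × 0.11 × 0.15 × 0.17 = 282.2952 kJ
Total at Population E: 132.60816 + 282.2952 = 414.90336 kJ

414.9 kJ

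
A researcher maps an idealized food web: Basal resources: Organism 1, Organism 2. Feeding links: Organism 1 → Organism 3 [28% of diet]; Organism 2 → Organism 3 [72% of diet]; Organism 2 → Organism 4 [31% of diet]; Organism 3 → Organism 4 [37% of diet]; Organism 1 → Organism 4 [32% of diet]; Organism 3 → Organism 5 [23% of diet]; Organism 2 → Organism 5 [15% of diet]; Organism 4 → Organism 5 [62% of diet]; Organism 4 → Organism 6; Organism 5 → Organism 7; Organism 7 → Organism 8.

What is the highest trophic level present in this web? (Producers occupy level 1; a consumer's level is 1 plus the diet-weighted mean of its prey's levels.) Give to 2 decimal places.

Organism 3: 1 + (0.28×1 + 0.72×1) = 2
Organism 4: 1 + (0.31×1 + 0.37×2 + 0.32×1) = 2.37
Organism 5: 1 + (0.23×2 + 0.15×1 + 0.62×2.37) = 3.0794
Organism 6: 1 + 2.37 = 3.37
Organism 7: 1 + 3.0794 = 4.0794
Organism 8: 1 + 4.0794 = 5.0794

5.08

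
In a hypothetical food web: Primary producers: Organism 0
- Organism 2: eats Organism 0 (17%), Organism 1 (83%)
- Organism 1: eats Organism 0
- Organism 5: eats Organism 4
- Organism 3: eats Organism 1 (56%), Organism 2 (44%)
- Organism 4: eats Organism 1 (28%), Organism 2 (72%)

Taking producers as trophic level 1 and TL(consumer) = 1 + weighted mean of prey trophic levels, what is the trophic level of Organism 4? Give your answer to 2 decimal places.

3.60

Organism 1: 1 + 1 = 2
Organism 2: 1 + (0.17×1 + 0.83×2) = 2.83
Organism 3: 1 + (0.56×2 + 0.44×2.83) = 3.3652
Organism 4: 1 + (0.28×2 + 0.72×2.83) = 3.5976
Organism 5: 1 + 3.5976 = 4.5976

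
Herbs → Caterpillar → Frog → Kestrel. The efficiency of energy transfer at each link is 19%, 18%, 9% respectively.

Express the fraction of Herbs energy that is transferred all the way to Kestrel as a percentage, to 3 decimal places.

0.308%

Product of link efficiencies: 0.19 × 0.18 × 0.09 = 0.003078
As a percentage: 0.003078 × 100 = 0.308%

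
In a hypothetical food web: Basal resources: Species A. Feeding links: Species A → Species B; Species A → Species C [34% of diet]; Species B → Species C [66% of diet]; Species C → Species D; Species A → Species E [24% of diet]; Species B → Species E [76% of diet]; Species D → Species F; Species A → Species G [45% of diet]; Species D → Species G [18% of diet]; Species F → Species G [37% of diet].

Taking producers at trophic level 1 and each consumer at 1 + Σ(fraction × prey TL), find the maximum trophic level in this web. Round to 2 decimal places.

4.66

Species B: 1 + 1 = 2
Species C: 1 + (0.34×1 + 0.66×2) = 2.66
Species D: 1 + 2.66 = 3.66
Species E: 1 + (0.24×1 + 0.76×2) = 2.76
Species F: 1 + 3.66 = 4.66
Species G: 1 + (0.45×1 + 0.18×3.66 + 0.37×4.66) = 3.833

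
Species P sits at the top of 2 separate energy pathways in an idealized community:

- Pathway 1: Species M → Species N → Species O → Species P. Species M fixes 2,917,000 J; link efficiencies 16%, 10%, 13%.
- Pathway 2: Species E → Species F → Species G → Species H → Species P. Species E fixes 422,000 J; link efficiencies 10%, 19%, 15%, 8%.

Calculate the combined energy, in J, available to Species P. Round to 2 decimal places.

Pathway 1: 2917000 × 0.16 × 0.1 × 0.13 = 6067.36 J
Pathway 2: 422000 × 0.1 × 0.19 × 0.15 × 0.08 = 96.216 J
Total at Species P: 6067.36 + 96.216 = 6163.576 J

6163.58 J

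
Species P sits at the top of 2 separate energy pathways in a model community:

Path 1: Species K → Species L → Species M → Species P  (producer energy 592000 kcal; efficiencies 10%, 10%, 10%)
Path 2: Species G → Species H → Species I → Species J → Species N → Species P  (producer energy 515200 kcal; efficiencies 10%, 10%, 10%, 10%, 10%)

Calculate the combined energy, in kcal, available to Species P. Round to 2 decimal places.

Path 1: 592000 × 0.1 × 0.1 × 0.1 = 592 kcal
Path 2: 515200 × 0.1 × 0.1 × 0.1 × 0.1 × 0.1 = 5.152 kcal
Total at Species P: 592 + 5.152 = 597.152 kcal

597.15 kcal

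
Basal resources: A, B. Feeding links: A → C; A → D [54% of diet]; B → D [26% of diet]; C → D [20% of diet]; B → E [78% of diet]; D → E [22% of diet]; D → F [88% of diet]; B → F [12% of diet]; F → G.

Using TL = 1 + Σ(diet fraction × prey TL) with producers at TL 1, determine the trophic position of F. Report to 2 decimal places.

C: 1 + 1 = 2
D: 1 + (0.54×1 + 0.26×1 + 0.2×2) = 2.2
E: 1 + (0.78×1 + 0.22×2.2) = 2.264
F: 1 + (0.88×2.2 + 0.12×1) = 3.056
G: 1 + 3.056 = 4.056

3.06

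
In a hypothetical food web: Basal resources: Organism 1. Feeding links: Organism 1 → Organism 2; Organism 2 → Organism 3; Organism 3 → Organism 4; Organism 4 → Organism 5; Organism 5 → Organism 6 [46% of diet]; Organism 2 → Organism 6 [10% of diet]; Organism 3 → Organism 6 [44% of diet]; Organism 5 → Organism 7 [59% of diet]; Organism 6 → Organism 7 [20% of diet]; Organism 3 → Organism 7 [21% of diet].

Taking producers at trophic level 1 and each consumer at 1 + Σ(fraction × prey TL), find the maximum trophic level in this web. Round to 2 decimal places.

5.54

Organism 2: 1 + 1 = 2
Organism 3: 1 + 2 = 3
Organism 4: 1 + 3 = 4
Organism 5: 1 + 4 = 5
Organism 6: 1 + (0.46×5 + 0.1×2 + 0.44×3) = 4.82
Organism 7: 1 + (0.59×5 + 0.2×4.82 + 0.21×3) = 5.544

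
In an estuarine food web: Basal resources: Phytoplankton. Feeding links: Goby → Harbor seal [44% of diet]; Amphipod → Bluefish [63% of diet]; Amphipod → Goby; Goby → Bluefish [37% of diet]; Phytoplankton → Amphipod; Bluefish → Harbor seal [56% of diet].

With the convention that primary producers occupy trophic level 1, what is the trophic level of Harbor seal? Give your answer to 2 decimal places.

4.21

Amphipod: 1 + 1 = 2
Goby: 1 + 2 = 3
Bluefish: 1 + (0.63×2 + 0.37×3) = 3.37
Harbor seal: 1 + (0.56×3.37 + 0.44×3) = 4.2072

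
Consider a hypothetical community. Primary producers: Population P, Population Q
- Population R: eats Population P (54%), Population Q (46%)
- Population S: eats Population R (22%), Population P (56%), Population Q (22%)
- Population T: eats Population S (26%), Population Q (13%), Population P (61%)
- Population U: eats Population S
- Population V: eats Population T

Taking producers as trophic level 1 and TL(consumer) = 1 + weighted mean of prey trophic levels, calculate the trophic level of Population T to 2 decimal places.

Population R: 1 + (0.54×1 + 0.46×1) = 2
Population S: 1 + (0.22×2 + 0.56×1 + 0.22×1) = 2.22
Population T: 1 + (0.26×2.22 + 0.13×1 + 0.61×1) = 2.3172
Population U: 1 + 2.22 = 3.22
Population V: 1 + 2.3172 = 3.3172

2.32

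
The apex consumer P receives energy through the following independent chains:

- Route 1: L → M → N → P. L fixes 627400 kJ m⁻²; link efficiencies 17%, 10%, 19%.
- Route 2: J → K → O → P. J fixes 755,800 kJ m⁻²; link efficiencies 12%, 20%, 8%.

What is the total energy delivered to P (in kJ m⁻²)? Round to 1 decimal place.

Route 1: 627400 × 0.17 × 0.1 × 0.19 = 2026.502 kJ m⁻²
Route 2: 755800 × 0.12 × 0.2 × 0.08 = 1451.136 kJ m⁻²
Total at P: 2026.502 + 1451.136 = 3477.638 kJ m⁻²

3477.6 kJ m⁻²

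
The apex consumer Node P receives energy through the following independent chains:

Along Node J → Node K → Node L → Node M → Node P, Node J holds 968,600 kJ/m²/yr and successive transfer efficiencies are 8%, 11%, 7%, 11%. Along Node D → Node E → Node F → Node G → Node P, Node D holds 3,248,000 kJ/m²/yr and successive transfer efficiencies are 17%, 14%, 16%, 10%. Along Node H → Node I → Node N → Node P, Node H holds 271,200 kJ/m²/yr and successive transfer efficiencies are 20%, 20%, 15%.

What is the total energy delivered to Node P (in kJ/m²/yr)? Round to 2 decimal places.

2929.67 kJ/m²/yr

Via Node J: 968600 × 0.08 × 0.11 × 0.07 × 0.11 = 65.632336 kJ/m²/yr
Via Node D: 3248000 × 0.17 × 0.14 × 0.16 × 0.1 = 1236.8384 kJ/m²/yr
Via Node H: 271200 × 0.2 × 0.2 × 0.15 = 1627.2 kJ/m²/yr
Total at Node P: 65.632336 + 1236.8384 + 1627.2 = 2929.670736 kJ/m²/yr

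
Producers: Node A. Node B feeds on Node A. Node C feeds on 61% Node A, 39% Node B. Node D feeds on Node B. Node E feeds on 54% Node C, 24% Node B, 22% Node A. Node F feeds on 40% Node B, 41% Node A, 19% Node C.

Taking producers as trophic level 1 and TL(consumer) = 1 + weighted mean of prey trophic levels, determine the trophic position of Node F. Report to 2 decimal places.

2.66

Node B: 1 + 1 = 2
Node C: 1 + (0.61×1 + 0.39×2) = 2.39
Node D: 1 + 2 = 3
Node E: 1 + (0.54×2.39 + 0.24×2 + 0.22×1) = 2.9906
Node F: 1 + (0.4×2 + 0.41×1 + 0.19×2.39) = 2.6641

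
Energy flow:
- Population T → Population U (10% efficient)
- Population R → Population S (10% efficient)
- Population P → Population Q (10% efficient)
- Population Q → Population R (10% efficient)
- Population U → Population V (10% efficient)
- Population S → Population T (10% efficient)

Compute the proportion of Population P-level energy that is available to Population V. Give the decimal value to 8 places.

0.00000100

Product of link efficiencies: 0.1 × 0.1 × 0.1 × 0.1 × 0.1 × 0.1 = 0.000001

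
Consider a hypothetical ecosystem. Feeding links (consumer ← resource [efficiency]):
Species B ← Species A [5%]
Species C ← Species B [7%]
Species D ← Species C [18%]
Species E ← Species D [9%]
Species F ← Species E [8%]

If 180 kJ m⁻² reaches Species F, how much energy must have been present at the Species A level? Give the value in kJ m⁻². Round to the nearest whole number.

39682540 kJ m⁻²

Cumulative transfer efficiency: 0.05 × 0.07 × 0.18 × 0.09 × 0.08 = 0.000004536
Species A energy = 180 / 0.000004536 = 39682540 kJ m⁻²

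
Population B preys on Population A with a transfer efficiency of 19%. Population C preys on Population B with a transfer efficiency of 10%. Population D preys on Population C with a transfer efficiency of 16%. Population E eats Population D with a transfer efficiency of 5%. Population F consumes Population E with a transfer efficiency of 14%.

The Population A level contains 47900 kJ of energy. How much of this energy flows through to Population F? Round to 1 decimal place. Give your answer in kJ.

Population B: 47900 × 0.19 = 9101 kJ
Population C: 9101 × 0.1 = 910.1 kJ
Population D: 910.1 × 0.16 = 145.616 kJ
Population E: 145.616 × 0.05 = 7.2808 kJ
Population F: 7.2808 × 0.14 = 1.019312 kJ

1.0 kJ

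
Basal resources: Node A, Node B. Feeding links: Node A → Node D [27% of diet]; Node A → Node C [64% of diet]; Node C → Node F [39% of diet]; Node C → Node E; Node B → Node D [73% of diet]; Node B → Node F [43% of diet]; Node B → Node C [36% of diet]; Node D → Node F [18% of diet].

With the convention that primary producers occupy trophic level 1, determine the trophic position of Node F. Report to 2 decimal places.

2.57

Node C: 1 + (0.36×1 + 0.64×1) = 2
Node D: 1 + (0.27×1 + 0.73×1) = 2
Node E: 1 + 2 = 3
Node F: 1 + (0.39×2 + 0.18×2 + 0.43×1) = 2.57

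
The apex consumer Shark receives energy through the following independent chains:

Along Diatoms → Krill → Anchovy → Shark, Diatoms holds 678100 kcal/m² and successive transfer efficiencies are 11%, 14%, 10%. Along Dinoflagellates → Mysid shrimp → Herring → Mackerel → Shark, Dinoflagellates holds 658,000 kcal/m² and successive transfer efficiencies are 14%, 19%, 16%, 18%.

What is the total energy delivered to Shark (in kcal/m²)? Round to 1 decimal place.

Via Diatoms: 678100 × 0.11 × 0.14 × 0.1 = 1044.274 kcal/m²
Via Dinoflagellates: 658000 × 0.14 × 0.19 × 0.16 × 0.18 = 504.08064 kcal/m²
Total at Shark: 1044.274 + 504.08064 = 1548.35464 kcal/m²

1548.4 kcal/m²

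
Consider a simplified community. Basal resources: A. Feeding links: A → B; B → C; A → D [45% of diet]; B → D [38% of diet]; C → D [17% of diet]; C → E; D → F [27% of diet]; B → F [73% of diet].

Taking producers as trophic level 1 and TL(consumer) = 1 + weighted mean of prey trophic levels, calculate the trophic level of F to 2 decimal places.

3.19

B: 1 + 1 = 2
C: 1 + 2 = 3
D: 1 + (0.45×1 + 0.38×2 + 0.17×3) = 2.72
E: 1 + 3 = 4
F: 1 + (0.27×2.72 + 0.73×2) = 3.1944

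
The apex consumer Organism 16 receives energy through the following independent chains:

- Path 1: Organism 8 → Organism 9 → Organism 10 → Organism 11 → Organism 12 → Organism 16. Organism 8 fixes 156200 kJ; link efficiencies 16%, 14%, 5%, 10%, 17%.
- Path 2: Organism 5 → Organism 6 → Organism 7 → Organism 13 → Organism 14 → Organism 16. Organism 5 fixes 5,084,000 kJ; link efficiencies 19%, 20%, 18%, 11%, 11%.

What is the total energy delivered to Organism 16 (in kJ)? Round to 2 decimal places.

Path 1: 156200 × 0.16 × 0.14 × 0.05 × 0.1 × 0.17 = 2.974048 kJ
Path 2: 5084000 × 0.19 × 0.2 × 0.18 × 0.11 × 0.11 = 420.772176 kJ
Total at Organism 16: 2.974048 + 420.772176 = 423.746224 kJ

423.75 kJ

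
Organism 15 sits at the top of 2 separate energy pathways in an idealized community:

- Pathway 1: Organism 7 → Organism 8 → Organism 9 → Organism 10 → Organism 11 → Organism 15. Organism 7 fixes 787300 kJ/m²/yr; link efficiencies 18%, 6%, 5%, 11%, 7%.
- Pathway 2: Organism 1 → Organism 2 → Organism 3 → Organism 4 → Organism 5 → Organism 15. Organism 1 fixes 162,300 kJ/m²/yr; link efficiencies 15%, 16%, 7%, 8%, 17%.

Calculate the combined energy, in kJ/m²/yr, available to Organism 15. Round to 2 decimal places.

6.98 kJ/m²/yr

Pathway 1: 787300 × 0.18 × 0.06 × 0.05 × 0.11 × 0.07 = 3.2735934 kJ/m²/yr
Pathway 2: 162300 × 0.15 × 0.16 × 0.07 × 0.08 × 0.17 = 3.7082304 kJ/m²/yr
Total at Organism 15: 3.2735934 + 3.7082304 = 6.9818238 kJ/m²/yr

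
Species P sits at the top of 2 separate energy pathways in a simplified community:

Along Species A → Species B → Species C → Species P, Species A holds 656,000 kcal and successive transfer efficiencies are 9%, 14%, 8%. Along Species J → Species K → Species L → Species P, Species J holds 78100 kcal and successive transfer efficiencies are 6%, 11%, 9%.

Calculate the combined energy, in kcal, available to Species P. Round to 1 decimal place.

Via Species A: 656000 × 0.09 × 0.14 × 0.08 = 661.248 kcal
Via Species J: 78100 × 0.06 × 0.11 × 0.09 = 46.3914 kcal
Total at Species P: 661.248 + 46.3914 = 707.6394 kcal

707.6 kcal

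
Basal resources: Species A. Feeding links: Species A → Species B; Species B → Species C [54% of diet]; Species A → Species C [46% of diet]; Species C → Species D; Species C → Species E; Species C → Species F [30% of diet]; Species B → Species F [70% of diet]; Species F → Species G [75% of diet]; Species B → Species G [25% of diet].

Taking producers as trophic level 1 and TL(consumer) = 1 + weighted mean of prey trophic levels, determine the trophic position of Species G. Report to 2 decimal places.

Species B: 1 + 1 = 2
Species C: 1 + (0.54×2 + 0.46×1) = 2.54
Species D: 1 + 2.54 = 3.54
Species E: 1 + 2.54 = 3.54
Species F: 1 + (0.3×2.54 + 0.7×2) = 3.162
Species G: 1 + (0.75×3.162 + 0.25×2) = 3.8715

3.87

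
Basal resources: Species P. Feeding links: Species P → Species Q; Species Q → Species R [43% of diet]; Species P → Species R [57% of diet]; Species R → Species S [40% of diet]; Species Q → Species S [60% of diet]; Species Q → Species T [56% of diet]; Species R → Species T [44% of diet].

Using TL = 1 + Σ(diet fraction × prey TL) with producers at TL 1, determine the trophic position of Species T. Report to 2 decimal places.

Species Q: 1 + 1 = 2
Species R: 1 + (0.43×2 + 0.57×1) = 2.43
Species S: 1 + (0.4×2.43 + 0.6×2) = 3.172
Species T: 1 + (0.56×2 + 0.44×2.43) = 3.1892

3.19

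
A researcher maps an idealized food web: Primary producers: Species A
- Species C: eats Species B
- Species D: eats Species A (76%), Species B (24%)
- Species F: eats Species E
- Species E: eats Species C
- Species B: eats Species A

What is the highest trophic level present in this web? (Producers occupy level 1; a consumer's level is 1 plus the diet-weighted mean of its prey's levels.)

5

Species B: 1 + 1 = 2
Species C: 1 + 2 = 3
Species D: 1 + (0.76×1 + 0.24×2) = 2.24
Species E: 1 + 3 = 4
Species F: 1 + 4 = 5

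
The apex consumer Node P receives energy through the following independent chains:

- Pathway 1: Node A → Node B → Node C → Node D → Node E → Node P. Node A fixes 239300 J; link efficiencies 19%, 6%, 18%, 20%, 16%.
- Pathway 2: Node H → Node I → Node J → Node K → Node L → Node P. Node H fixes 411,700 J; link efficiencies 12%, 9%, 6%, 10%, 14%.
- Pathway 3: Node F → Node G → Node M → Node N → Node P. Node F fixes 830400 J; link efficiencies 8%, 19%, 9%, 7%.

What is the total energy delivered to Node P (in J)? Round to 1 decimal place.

Pathway 1: 239300 × 0.19 × 0.06 × 0.18 × 0.2 × 0.16 = 15.7133952 J
Pathway 2: 411700 × 0.12 × 0.09 × 0.06 × 0.1 × 0.14 = 3.7349424 J
Pathway 3: 830400 × 0.08 × 0.19 × 0.09 × 0.07 = 79.519104 J
Total at Node P: 15.7133952 + 3.7349424 + 79.519104 = 98.9674416 J

99.0 J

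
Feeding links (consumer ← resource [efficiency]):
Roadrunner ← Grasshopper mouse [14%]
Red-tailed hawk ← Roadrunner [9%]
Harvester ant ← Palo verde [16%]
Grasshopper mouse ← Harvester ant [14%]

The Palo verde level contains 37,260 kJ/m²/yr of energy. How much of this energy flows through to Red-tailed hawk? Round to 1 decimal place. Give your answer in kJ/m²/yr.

Harvester ant: 37260 × 0.16 = 5961.6 kJ/m²/yr
Grasshopper mouse: 5961.6 × 0.14 = 834.624 kJ/m²/yr
Roadrunner: 834.624 × 0.14 = 116.84736 kJ/m²/yr
Red-tailed hawk: 116.84736 × 0.09 = 10.5162624 kJ/m²/yr

10.5 kJ/m²/yr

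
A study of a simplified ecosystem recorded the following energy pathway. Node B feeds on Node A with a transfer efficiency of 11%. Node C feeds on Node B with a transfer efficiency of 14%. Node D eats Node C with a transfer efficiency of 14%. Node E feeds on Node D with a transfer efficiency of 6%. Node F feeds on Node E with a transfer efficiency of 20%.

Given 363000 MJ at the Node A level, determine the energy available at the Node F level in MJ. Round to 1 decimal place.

9.4 MJ

Node B: 363000 × 0.11 = 39930 MJ
Node C: 39930 × 0.14 = 5590.2 MJ
Node D: 5590.2 × 0.14 = 782.628 MJ
Node E: 782.628 × 0.06 = 46.95768 MJ
Node F: 46.95768 × 0.2 = 9.391536 MJ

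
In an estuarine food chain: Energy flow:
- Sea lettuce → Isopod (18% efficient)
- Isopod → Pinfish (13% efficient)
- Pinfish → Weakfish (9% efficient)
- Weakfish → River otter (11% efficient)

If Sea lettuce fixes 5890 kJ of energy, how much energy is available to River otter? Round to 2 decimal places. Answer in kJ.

1.36 kJ

Isopod: 5890 × 0.18 = 1060.2 kJ
Pinfish: 1060.2 × 0.13 = 137.826 kJ
Weakfish: 137.826 × 0.09 = 12.40434 kJ
River otter: 12.40434 × 0.11 = 1.3644774 kJ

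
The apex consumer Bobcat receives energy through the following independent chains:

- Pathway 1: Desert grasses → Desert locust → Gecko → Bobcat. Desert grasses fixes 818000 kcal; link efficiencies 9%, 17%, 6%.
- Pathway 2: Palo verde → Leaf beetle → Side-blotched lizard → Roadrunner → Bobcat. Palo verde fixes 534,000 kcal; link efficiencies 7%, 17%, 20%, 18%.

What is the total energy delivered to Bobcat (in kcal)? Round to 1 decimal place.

979.7 kcal

Pathway 1: 818000 × 0.09 × 0.17 × 0.06 = 750.924 kcal
Pathway 2: 534000 × 0.07 × 0.17 × 0.2 × 0.18 = 228.7656 kcal
Total at Bobcat: 750.924 + 228.7656 = 979.6896 kcal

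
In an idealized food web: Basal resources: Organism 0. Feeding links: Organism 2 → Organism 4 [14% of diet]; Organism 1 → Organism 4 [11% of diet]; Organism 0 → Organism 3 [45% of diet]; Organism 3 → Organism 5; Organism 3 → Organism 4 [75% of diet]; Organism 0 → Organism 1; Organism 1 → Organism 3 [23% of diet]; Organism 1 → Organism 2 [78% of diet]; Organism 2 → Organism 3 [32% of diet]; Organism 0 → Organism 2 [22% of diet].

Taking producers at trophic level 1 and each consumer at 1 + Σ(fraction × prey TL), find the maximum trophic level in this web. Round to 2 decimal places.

3.80

Organism 1: 1 + 1 = 2
Organism 2: 1 + (0.22×1 + 0.78×2) = 2.78
Organism 3: 1 + (0.45×1 + 0.32×2.78 + 0.23×2) = 2.7996
Organism 4: 1 + (0.14×2.78 + 0.11×2 + 0.75×2.7996) = 3.7089
Organism 5: 1 + 2.7996 = 3.7996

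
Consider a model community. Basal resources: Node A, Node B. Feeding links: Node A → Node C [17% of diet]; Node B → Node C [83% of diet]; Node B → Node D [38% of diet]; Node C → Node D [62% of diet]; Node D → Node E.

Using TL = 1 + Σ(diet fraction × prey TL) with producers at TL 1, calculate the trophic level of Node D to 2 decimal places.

2.62

Node C: 1 + (0.17×1 + 0.83×1) = 2
Node D: 1 + (0.38×1 + 0.62×2) = 2.62
Node E: 1 + 2.62 = 3.62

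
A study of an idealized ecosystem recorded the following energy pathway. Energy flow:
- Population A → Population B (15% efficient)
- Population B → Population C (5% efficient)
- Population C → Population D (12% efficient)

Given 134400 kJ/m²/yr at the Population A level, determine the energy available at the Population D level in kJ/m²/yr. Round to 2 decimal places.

120.96 kJ/m²/yr

Population B: 134400 × 0.15 = 20160 kJ/m²/yr
Population C: 20160 × 0.05 = 1008 kJ/m²/yr
Population D: 1008 × 0.12 = 120.96 kJ/m²/yr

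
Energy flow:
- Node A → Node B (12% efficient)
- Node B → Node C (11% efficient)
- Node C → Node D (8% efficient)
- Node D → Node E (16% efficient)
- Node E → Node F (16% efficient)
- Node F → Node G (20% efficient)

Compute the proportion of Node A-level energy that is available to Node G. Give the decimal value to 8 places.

Product of link efficiencies: 0.12 × 0.11 × 0.08 × 0.16 × 0.16 × 0.2 = 0.00000540672

0.00000541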